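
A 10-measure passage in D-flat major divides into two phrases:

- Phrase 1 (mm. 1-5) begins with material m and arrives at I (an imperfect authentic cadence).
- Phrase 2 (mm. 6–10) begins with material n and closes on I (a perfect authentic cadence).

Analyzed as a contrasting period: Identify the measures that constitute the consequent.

The antecedent is the phrase ending with the weaker cadence (imperfect authentic cadence, phrase 1) and the consequent the one ending more conclusively (perfect authentic cadence, phrase 2); the consequent is mm. 6–10.

measures 6–10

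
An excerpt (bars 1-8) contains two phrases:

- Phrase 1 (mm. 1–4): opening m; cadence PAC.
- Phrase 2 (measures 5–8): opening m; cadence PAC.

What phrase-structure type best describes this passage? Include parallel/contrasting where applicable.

Both phrases have the same opening (m) and the same cadence (perfect authentic cadence): the second is a restatement, not a consequent, so this is a repeated phrase rather than a period.

repeated phrase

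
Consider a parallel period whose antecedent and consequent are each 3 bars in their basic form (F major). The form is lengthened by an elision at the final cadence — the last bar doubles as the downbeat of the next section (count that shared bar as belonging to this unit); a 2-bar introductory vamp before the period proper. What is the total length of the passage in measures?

8 measures

Basic parallel period: 3 + 3 = 6 bars.
6 (basic form) + 2 (introduction) = 8.
The elision shares a bar with the next section but does not change this unit's count.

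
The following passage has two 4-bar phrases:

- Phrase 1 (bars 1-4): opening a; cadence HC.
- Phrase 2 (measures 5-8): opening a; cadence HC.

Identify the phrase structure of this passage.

repeated phrase

Both phrases have the same opening (a) and the same cadence (half cadence): the second is a restatement, not a consequent, so this is a repeated phrase rather than a period.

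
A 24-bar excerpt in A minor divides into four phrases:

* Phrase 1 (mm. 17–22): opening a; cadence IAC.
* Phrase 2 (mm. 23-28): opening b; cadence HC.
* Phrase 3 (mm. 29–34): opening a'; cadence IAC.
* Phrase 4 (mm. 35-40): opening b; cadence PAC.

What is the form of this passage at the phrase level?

Four phrases in two halves: the first half (mm. 17-28) ends with a half cadence, the second (bars 29–40) with a perfect authentic cadence — a large antecedent–consequent pair, i.e. a double period.
Phrase 3 begins with the same material as phrase 1, making it parallel.

parallel double period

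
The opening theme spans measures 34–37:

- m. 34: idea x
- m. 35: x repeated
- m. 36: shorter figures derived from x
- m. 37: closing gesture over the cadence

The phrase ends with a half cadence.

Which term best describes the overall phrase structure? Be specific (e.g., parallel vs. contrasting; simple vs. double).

Basic idea (m. 34) + its repetition (measure 35) form the presentation; fragmentation and cadence (mm. 36–37) form the continuation — the 4-bar whole is a sentence.

sentence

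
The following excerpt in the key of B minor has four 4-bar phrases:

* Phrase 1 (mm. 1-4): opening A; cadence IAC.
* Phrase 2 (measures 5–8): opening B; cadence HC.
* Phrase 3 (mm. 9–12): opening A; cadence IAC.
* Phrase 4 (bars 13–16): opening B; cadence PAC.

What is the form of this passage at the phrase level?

Four phrases in two halves: the first half (mm. 1-8) ends with a half cadence, the second (bars 9-16) with a perfect authentic cadence — a large antecedent–consequent pair, i.e. a double period.
Phrase 3 begins with the same material as phrase 1, making it parallel.

parallel double period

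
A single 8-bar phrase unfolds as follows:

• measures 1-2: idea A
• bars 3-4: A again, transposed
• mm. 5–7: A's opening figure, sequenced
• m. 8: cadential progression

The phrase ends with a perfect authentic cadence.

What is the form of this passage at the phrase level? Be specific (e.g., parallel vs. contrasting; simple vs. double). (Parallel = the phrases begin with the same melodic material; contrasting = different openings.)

sentence

Basic idea (bars 1–2) + its repetition (mm. 3-4) form the presentation; fragmentation and cadence (measures 5–8) form the continuation — the 8-bar whole is a sentence.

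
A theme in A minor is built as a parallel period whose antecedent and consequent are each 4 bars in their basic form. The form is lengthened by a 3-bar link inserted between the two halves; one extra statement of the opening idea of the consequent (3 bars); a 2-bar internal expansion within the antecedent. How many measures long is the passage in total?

16 measures

Basic parallel period: 4 + 4 = 8 bars.
8 (basic form) + 3 (link) + 3 (extra statement) + 2 (internal expansion) = 16.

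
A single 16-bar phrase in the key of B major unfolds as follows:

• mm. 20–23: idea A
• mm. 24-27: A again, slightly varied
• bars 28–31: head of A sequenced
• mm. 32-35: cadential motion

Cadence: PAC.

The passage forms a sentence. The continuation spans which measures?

measures 28–35

After the presentation (bars 20-27), the continuation covers the fragmentation through the cadence: bars 28–35.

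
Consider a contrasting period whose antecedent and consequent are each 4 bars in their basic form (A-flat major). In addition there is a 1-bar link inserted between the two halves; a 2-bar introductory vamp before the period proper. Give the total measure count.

11 measures

Basic contrasting period: 4 + 4 = 8 bars.
8 (basic form) + 1 (link) + 2 (introduction) = 11.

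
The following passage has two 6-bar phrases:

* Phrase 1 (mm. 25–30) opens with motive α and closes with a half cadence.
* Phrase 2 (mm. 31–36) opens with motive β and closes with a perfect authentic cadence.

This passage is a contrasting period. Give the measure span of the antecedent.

The antecedent is the phrase ending with the weaker cadence (half cadence, phrase 1) and the consequent the one ending more conclusively (perfect authentic cadence, phrase 2); the antecedent is bars 25–30.

measures 25–30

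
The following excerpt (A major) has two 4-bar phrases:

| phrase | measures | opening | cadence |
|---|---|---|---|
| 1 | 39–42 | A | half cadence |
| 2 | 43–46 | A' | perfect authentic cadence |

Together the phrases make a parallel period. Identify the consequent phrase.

phrase 2

The phrase ending with the weaker cadence (half cadence) is the antecedent; the one ending more conclusively (perfect authentic cadence) is the consequent. The consequent is phrase 2.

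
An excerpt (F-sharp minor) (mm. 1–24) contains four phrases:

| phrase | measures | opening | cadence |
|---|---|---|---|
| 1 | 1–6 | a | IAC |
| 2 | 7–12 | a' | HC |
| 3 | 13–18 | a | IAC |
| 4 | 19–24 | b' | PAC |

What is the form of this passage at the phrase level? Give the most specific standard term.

Four phrases in two halves: the first half (bars 1–12) ends with a half cadence, the second (measures 13-24) with a perfect authentic cadence — a large antecedent–consequent pair, i.e. a double period.
Phrase 3 begins with the same material as phrase 1, making it parallel.

parallel double period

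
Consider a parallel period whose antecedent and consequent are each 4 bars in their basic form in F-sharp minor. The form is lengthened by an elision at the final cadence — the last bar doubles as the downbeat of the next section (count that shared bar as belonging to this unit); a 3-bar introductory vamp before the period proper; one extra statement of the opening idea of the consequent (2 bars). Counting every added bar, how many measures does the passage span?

Basic parallel period: 4 + 4 = 8 bars.
8 (basic form) + 3 (introduction) + 2 (extra statement) = 13.
The elision shares a bar with the next section but does not change this unit's count.

13 measures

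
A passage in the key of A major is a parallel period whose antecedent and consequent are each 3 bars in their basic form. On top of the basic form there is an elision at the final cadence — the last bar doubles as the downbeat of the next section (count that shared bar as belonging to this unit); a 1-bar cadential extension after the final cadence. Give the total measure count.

7 measures

Basic parallel period: 3 + 3 = 6 bars.
6 (basic form) + 1 (cadential extension) = 7.
The elision shares a bar with the next section but does not change this unit's count.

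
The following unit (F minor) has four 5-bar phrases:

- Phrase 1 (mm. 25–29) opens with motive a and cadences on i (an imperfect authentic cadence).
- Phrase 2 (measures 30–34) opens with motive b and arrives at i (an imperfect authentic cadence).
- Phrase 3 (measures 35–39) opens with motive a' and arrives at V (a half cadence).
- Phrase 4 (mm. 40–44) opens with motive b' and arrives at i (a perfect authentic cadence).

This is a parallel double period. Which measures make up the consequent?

measures 35–44

In a double period the first pair of phrases (ending imperfect authentic cadence) is the large antecedent and the second pair (ending perfect authentic cadence) is the large consequent; the consequent is measures 35–44.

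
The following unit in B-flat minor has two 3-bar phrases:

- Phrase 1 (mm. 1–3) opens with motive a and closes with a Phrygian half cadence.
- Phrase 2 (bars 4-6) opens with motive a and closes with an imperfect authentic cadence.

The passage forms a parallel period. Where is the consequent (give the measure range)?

measures 4–6

The antecedent is the phrase ending with the weaker cadence (Phrygian half cadence, phrase 1) and the consequent the one ending more conclusively (imperfect authentic cadence, phrase 2); the consequent is bars 4-6.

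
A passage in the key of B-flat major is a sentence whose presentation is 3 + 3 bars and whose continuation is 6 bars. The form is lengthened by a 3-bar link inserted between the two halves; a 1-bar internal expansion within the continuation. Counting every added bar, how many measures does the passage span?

16 measures

Basic sentence: 3 + 3 + 6 = 12 bars.
12 (basic form) + 3 (link) + 1 (internal expansion) = 16.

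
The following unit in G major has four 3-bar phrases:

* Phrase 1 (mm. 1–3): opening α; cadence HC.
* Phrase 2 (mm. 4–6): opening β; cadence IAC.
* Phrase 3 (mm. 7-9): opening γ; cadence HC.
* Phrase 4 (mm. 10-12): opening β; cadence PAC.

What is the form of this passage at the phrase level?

contrasting double period

Four phrases in two halves: the first half (bars 1–6) ends with an imperfect authentic cadence, the second (measures 7-12) with a perfect authentic cadence — a large antecedent–consequent pair, i.e. a double period.
Phrase 3 begins with different material from phrase 1, making it contrasting.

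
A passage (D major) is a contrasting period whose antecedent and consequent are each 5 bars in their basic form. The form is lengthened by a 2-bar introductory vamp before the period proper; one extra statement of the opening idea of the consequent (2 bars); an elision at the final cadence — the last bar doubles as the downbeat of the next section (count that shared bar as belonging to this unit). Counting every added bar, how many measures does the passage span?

Basic contrasting period: 5 + 5 = 10 bars.
10 (basic form) + 2 (introduction) + 2 (extra statement) = 14.
The elision shares a bar with the next section but does not change this unit's count.

14 measures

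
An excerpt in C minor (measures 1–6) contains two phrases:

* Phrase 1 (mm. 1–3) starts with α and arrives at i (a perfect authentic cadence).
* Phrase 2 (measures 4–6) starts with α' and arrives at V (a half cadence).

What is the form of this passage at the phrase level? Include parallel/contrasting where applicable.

phrase group

The second phrase closes with a half cadence, which is not stronger than the first phrase's perfect authentic cadence; without a weak→strong cadential pair there is no antecedent–consequent relationship, so this is a phrase group rather than a period.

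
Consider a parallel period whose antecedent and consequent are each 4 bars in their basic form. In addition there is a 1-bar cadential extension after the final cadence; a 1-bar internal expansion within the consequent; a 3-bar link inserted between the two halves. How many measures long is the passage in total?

Basic parallel period: 4 + 4 = 8 bars.
8 (basic form) + 1 (cadential extension) + 1 (internal expansion) + 3 (link) = 13.

13 measures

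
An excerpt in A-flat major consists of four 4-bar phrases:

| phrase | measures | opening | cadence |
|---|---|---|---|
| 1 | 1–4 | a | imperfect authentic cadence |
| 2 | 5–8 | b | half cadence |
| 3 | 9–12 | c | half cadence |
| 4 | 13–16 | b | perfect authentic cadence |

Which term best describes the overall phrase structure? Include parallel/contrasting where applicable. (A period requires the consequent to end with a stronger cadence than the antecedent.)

Four phrases in two halves: the first half (measures 1–8) ends with a half cadence, the second (measures 9–16) with a perfect authentic cadence — a large antecedent–consequent pair, i.e. a double period.
Phrase 3 begins with different material from phrase 1, making it contrasting.

contrasting double period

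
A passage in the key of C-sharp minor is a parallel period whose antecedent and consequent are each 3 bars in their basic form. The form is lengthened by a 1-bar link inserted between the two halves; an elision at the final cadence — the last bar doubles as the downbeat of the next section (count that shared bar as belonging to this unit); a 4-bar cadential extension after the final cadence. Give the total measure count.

Basic parallel period: 3 + 3 = 6 bars.
6 (basic form) + 1 (link) + 4 (cadential extension) = 11.
The elision shares a bar with the next section but does not change this unit's count.

11 measures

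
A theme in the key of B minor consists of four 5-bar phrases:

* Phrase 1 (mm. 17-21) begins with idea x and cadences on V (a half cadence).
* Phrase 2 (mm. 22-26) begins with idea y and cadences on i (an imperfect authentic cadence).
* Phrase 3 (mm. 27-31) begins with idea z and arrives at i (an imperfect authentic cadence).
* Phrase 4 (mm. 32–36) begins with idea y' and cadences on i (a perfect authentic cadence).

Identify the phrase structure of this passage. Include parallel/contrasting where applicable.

contrasting double period

Four phrases in two halves: the first half (measures 17–26) ends with an imperfect authentic cadence, the second (mm. 27-36) with a perfect authentic cadence — a large antecedent–consequent pair, i.e. a double period.
Phrase 3 begins with different material from phrase 1, making it contrasting.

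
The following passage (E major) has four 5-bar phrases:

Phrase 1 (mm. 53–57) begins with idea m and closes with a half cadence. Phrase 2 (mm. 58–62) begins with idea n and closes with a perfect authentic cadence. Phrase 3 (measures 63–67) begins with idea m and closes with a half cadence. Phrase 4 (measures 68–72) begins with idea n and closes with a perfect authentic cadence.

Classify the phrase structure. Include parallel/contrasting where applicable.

repeated period

The cadence pattern HC–PAC–HC–PAC is weak–strong twice, and phrases 3–4 restate phrases 1–2: a period heard twice, not a double period (which would end weakly at phrase 2).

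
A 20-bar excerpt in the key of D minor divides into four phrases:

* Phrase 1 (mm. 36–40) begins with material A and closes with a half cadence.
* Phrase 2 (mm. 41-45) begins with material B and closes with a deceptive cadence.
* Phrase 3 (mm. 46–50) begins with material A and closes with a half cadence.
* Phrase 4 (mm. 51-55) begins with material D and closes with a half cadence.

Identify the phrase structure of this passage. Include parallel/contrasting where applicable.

phrase group

Phrase 4 ends with a half cadence, no stronger than phrase 2's deceptive cadence, so the four phrases do not form a double period; nor do phrases 3–4 duplicate 1–2, so it is not a repeated period. With no phrase reaching a conclusive cadence, the passage is a phrase group.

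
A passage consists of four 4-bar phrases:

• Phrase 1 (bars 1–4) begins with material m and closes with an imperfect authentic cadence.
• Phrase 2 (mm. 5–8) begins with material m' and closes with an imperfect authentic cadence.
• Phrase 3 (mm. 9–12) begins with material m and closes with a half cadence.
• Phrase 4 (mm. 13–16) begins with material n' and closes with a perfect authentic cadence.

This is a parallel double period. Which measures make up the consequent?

measures 9–16

In a double period the first pair of phrases (ending imperfect authentic cadence) is the large antecedent and the second pair (ending perfect authentic cadence) is the large consequent; the consequent is measures 9–16.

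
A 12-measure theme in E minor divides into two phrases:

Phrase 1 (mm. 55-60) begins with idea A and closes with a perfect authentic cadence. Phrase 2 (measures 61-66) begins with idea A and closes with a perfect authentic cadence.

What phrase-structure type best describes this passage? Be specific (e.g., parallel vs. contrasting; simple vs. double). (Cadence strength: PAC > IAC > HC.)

Both phrases have the same opening (A) and the same cadence (perfect authentic cadence): the second is a restatement, not a consequent, so this is a repeated phrase rather than a period.

repeated phrase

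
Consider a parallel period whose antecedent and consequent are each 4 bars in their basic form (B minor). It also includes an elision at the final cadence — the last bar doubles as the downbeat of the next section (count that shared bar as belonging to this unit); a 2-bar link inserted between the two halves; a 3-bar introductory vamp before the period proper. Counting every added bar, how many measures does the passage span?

Basic parallel period: 4 + 4 = 8 bars.
8 (basic form) + 2 (link) + 3 (introduction) = 13.
The elision shares a bar with the next section but does not change this unit's count.

13 measures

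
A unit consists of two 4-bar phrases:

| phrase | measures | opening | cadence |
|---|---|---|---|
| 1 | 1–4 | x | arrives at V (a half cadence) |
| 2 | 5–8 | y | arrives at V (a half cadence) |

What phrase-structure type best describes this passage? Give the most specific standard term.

phrase group

The second phrase closes with a half cadence, which is not stronger than the first phrase's half cadence; without a weak→strong cadential pair there is no antecedent–consequent relationship, so this is a phrase group rather than a period.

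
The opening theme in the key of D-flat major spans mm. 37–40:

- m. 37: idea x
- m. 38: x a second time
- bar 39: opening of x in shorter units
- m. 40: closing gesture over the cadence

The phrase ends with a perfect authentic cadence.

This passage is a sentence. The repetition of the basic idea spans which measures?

measures 38–38

The presentation of a sentence is the basic idea (measure 37) plus its repetition (m. 38); the repetition of the basic idea is therefore bar 38.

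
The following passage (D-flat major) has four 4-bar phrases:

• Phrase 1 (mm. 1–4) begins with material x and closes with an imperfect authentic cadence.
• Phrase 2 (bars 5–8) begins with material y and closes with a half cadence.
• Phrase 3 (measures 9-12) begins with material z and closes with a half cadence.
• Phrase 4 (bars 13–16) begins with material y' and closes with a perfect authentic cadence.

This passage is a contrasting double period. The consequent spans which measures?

measures 9–16

In a double period the four phrases pair into a large antecedent (phrases 1–2, ending half cadence) and a large consequent (phrases 3–4, ending perfect authentic cadence). The consequent spans measures 9-16.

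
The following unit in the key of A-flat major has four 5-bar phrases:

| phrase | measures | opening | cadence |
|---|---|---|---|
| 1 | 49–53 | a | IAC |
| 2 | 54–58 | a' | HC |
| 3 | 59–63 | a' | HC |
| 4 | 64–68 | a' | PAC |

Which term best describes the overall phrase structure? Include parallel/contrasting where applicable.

parallel double period

Four phrases in two halves: the first half (measures 49–58) ends with a half cadence, the second (bars 59-68) with a perfect authentic cadence — a large antecedent–consequent pair, i.e. a double period.
Phrase 3 begins with the same material as phrase 1, making it parallel.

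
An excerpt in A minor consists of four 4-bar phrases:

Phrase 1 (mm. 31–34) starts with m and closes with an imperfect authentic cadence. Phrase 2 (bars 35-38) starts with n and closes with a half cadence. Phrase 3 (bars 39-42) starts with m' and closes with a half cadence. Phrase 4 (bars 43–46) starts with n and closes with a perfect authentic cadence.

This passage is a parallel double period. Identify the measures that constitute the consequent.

In a double period the four phrases pair into a large antecedent (phrases 1–2, ending half cadence) and a large consequent (phrases 3–4, ending perfect authentic cadence). The consequent spans measures 39-46.

measures 39–46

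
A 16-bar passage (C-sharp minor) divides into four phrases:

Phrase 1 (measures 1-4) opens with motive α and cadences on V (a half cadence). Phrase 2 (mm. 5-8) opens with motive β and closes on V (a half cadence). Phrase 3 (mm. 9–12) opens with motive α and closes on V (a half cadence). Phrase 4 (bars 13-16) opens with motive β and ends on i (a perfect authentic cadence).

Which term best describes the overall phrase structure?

parallel double period

Four phrases in two halves: the first half (bars 1-8) ends with a half cadence, the second (mm. 9–16) with a perfect authentic cadence — a large antecedent–consequent pair, i.e. a double period.
Phrase 3 begins with the same material as phrase 1, making it parallel.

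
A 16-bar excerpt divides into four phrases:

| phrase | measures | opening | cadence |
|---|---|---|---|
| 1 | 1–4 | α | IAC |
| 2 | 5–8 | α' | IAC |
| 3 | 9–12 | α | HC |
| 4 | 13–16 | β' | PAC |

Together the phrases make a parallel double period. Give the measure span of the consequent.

In a double period the first pair of phrases (ending imperfect authentic cadence) is the large antecedent and the second pair (ending perfect authentic cadence) is the large consequent; the consequent is measures 9–16.

measures 9–16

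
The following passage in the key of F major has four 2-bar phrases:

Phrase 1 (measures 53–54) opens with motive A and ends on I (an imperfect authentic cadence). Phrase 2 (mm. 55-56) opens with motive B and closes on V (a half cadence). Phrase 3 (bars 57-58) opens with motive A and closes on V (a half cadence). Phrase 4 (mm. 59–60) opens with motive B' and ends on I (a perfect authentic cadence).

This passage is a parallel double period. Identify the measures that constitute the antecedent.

measures 53–56

In a double period the four phrases pair into a large antecedent (phrases 1–2, ending half cadence) and a large consequent (phrases 3–4, ending perfect authentic cadence). The antecedent spans mm. 53–56.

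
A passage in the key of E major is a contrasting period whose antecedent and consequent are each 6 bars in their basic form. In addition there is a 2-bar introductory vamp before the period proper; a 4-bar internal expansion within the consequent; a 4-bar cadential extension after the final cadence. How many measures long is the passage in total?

Basic contrasting period: 6 + 6 = 12 bars.
12 (basic form) + 2 (introduction) + 4 (internal expansion) + 4 (cadential extension) = 22.

22 measures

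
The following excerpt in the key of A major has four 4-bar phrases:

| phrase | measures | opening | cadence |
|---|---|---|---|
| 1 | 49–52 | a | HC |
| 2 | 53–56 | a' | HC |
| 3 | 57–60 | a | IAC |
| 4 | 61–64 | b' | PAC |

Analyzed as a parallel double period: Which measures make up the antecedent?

In a double period the four phrases pair into a large antecedent (phrases 1–2, ending half cadence) and a large consequent (phrases 3–4, ending perfect authentic cadence). The antecedent spans mm. 49–56.

measures 49–56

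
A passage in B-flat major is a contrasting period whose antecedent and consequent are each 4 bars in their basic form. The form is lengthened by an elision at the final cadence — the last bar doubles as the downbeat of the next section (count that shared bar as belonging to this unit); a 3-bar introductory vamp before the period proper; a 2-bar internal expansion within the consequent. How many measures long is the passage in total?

13 measures

Basic contrasting period: 4 + 4 = 8 bars.
8 (basic form) + 3 (introduction) + 2 (internal expansion) = 13.
The elision shares a bar with the next section but does not change this unit's count.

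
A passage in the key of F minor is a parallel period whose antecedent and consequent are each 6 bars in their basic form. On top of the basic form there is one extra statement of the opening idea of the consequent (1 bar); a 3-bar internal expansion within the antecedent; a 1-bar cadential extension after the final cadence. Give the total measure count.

Basic parallel period: 6 + 6 = 12 bars.
12 (basic form) + 1 (extra statement) + 3 (internal expansion) + 1 (cadential extension) = 17.

17 measures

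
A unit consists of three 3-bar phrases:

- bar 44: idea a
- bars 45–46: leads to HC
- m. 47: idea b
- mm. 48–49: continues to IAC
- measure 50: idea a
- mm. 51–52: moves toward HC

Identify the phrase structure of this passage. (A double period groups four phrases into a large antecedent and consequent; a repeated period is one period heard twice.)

The final phrase closes with a half cadence, which is not stronger than the preceding imperfect authentic cadence; the 3 phrases lack an overall antecedent–consequent design and so form a phrase group.

phrase group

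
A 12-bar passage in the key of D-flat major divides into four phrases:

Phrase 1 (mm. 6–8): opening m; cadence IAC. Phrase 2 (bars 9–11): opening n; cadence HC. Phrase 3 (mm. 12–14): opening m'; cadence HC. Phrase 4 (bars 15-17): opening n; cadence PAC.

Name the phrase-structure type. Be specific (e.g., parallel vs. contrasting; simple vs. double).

Four phrases in two halves: the first half (measures 6–11) ends with a half cadence, the second (mm. 12-17) with a perfect authentic cadence — a large antecedent–consequent pair, i.e. a double period.
Phrase 3 begins with the same material as phrase 1, making it parallel.

parallel double period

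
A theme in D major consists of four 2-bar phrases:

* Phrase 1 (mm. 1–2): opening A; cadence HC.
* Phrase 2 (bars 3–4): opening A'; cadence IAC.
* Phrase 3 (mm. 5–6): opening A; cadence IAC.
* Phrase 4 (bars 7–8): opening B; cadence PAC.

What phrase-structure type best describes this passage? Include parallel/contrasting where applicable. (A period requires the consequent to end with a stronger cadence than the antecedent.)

Four phrases in two halves: the first half (measures 1–4) ends with an imperfect authentic cadence, the second (bars 5–8) with a perfect authentic cadence — a large antecedent–consequent pair, i.e. a double period.
Phrase 3 begins with the same material as phrase 1, making it parallel.

parallel double period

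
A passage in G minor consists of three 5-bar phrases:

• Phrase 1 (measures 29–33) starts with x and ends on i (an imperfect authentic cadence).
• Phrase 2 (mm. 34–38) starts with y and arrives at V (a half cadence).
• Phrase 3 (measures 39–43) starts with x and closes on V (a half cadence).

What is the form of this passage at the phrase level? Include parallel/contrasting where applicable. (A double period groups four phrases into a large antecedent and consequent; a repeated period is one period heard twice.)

The final phrase closes with a half cadence, which is not stronger than the preceding half cadence; the 3 phrases lack an overall antecedent–consequent design and so form a phrase group.

phrase group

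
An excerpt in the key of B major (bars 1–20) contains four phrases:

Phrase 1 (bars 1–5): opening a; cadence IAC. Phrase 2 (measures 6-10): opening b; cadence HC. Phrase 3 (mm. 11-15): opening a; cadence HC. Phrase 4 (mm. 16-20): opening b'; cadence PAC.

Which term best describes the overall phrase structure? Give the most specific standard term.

parallel double period

Four phrases in two halves: the first half (mm. 1-10) ends with a half cadence, the second (bars 11-20) with a perfect authentic cadence — a large antecedent–consequent pair, i.e. a double period.
Phrase 3 begins with the same material as phrase 1, making it parallel.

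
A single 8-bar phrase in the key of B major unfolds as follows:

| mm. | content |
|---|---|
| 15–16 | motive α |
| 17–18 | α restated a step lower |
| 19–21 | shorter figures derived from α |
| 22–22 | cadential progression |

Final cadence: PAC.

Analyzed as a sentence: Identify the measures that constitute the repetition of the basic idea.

measures 17–18

The presentation of a sentence is the basic idea (bars 15–16) plus its repetition (measures 17–18); the repetition of the basic idea is therefore mm. 17-18.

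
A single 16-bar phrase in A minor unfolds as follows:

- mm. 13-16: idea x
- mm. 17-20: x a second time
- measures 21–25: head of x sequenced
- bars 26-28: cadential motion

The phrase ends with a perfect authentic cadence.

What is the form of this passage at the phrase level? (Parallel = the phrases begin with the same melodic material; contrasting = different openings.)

Basic idea (mm. 13-16) + its repetition (bars 17–20) form the presentation; fragmentation and cadence (mm. 21-28) form the continuation — the 16-bar whole is a sentence.

sentence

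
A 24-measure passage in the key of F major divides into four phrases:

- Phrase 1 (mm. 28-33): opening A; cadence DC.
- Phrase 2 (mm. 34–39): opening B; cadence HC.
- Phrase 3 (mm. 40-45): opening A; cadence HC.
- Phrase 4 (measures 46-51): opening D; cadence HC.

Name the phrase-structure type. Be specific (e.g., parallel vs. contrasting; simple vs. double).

Phrase 4 ends with a half cadence, no stronger than phrase 2's half cadence, so the four phrases do not form a double period; nor do phrases 3–4 duplicate 1–2, so it is not a repeated period. With no phrase reaching a conclusive cadence, the passage is a phrase group.

phrase group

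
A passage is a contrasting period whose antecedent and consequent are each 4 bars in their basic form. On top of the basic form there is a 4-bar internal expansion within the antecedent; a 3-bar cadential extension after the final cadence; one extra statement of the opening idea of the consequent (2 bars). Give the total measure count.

Basic contrasting period: 4 + 4 = 8 bars.
8 (basic form) + 4 (internal expansion) + 3 (cadential extension) + 2 (extra statement) = 17.

17 measures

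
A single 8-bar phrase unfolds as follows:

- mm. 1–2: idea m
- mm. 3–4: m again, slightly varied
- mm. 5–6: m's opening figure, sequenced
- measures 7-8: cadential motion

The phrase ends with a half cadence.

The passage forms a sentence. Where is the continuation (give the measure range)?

measures 5–8

After the presentation (measures 1-4), the continuation covers the fragmentation through the cadence: measures 5-8.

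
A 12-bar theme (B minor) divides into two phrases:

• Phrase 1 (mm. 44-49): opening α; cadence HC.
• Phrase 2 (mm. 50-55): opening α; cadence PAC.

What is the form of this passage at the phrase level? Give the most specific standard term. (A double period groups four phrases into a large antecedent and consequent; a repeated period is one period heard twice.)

parallel period

Phrase 1 ends with a half cadence (weaker) and phrase 2 with a perfect authentic cadence (stronger): antecedent + consequent = a period.
The two phrases open with the same material (α / α), so the period is parallel.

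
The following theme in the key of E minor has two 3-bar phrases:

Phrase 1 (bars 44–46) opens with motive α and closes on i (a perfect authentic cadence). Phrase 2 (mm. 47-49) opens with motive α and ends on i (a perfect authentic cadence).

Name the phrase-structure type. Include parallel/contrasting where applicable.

Both phrases have the same opening (α) and the same cadence (perfect authentic cadence): the second is a restatement, not a consequent, so this is a repeated phrase rather than a period.

repeated phrase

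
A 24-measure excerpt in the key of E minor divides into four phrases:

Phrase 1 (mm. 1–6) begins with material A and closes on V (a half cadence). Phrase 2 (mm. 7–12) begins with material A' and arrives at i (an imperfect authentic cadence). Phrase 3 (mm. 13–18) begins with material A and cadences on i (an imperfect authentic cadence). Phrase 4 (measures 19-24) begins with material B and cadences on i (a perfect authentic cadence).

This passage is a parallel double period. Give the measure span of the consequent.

measures 13–24

In a double period the four phrases pair into a large antecedent (phrases 1–2, ending imperfect authentic cadence) and a large consequent (phrases 3–4, ending perfect authentic cadence). The consequent spans measures 13-24.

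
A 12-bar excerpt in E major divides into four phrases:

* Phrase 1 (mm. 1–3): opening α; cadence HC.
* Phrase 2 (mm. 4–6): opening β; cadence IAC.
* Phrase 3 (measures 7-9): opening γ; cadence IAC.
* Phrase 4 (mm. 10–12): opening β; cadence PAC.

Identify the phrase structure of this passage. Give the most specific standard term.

Four phrases in two halves: the first half (mm. 1–6) ends with an imperfect authentic cadence, the second (bars 7–12) with a perfect authentic cadence — a large antecedent–consequent pair, i.e. a double period.
Phrase 3 begins with different material from phrase 1, making it contrasting.

contrasting double period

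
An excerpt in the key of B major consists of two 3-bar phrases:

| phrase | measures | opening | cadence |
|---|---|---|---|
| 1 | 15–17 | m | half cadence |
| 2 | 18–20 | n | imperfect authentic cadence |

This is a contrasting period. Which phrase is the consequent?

phrase 2

The phrase ending with the weaker cadence (half cadence) is the antecedent; the one ending more conclusively (imperfect authentic cadence) is the consequent. The consequent is phrase 2.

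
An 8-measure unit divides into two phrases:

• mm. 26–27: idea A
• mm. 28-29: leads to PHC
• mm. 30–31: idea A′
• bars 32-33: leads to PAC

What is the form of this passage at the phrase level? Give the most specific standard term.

parallel period

Phrase 1 ends with a Phrygian half cadence (weaker) and phrase 2 with a perfect authentic cadence (stronger): antecedent + consequent = a period.
The two phrases open with the same material (A / A′), so the period is parallel.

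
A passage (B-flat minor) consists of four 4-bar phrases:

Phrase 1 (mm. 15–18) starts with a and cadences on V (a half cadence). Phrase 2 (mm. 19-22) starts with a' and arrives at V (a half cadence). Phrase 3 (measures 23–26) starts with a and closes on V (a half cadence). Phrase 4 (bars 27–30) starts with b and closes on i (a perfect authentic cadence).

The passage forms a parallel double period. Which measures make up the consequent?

In a double period the first pair of phrases (ending half cadence) is the large antecedent and the second pair (ending perfect authentic cadence) is the large consequent; the consequent is measures 23–30.

measures 23–30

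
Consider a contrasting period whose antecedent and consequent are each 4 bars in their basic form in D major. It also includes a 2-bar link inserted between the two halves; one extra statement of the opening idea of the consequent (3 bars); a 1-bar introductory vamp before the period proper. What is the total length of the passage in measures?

14 measures

Basic contrasting period: 4 + 4 = 8 bars.
8 (basic form) + 2 (link) + 3 (extra statement) + 1 (introduction) = 14.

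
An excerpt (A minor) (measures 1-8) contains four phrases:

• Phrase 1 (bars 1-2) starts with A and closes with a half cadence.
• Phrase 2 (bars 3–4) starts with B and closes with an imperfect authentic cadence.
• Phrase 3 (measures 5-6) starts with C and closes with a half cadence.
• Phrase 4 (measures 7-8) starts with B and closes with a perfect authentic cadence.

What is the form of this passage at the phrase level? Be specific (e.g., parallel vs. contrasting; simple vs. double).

contrasting double period

Four phrases in two halves: the first half (mm. 1–4) ends with an imperfect authentic cadence, the second (mm. 5-8) with a perfect authentic cadence — a large antecedent–consequent pair, i.e. a double period.
Phrase 3 begins with different material from phrase 1, making it contrasting.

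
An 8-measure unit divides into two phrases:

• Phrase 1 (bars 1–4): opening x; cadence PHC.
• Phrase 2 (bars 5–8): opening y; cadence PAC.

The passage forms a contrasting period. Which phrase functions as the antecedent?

The phrase ending with the weaker cadence (Phrygian half cadence) is the antecedent; the one ending more conclusively (perfect authentic cadence) is the consequent. The antecedent is phrase 1.

phrase 1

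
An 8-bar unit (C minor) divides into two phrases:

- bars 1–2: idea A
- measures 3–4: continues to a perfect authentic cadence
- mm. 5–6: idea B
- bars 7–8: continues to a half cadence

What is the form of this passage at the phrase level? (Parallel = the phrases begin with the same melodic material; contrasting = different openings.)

The second phrase closes with a half cadence, which is not stronger than the first phrase's perfect authentic cadence; without a weak→strong cadential pair there is no antecedent–consequent relationship, so this is a phrase group rather than a period.

phrase group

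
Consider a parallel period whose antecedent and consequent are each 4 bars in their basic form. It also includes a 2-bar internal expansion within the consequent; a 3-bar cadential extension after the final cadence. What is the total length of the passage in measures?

Basic parallel period: 4 + 4 = 8 bars.
8 (basic form) + 2 (internal expansion) + 3 (cadential extension) = 13.

13 measures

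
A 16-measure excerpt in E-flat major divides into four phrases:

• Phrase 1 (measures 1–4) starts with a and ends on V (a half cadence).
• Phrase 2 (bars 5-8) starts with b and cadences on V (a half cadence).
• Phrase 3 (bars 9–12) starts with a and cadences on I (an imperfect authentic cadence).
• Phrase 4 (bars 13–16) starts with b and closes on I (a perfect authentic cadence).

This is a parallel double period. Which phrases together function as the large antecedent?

In a double period the first pair of phrases (ending half cadence) is the large antecedent and the second pair (ending perfect authentic cadence) is the large consequent; the antecedent is phrases 1 and 2.

phrases 1 and 2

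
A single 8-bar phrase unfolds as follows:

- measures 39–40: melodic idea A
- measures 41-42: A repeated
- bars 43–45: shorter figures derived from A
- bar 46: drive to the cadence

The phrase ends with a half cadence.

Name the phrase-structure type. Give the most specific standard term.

sentence

Basic idea (bars 39–40) + its repetition (mm. 41-42) form the presentation; fragmentation and cadence (bars 43–46) form the continuation — the 8-bar whole is a sentence.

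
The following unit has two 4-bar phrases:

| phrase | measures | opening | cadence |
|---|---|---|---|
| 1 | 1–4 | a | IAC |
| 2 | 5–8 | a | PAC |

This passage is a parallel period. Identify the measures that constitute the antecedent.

The antecedent is the phrase ending with the weaker cadence (imperfect authentic cadence, phrase 1) and the consequent the one ending more conclusively (perfect authentic cadence, phrase 2); the antecedent is mm. 1–4.

measures 1–4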